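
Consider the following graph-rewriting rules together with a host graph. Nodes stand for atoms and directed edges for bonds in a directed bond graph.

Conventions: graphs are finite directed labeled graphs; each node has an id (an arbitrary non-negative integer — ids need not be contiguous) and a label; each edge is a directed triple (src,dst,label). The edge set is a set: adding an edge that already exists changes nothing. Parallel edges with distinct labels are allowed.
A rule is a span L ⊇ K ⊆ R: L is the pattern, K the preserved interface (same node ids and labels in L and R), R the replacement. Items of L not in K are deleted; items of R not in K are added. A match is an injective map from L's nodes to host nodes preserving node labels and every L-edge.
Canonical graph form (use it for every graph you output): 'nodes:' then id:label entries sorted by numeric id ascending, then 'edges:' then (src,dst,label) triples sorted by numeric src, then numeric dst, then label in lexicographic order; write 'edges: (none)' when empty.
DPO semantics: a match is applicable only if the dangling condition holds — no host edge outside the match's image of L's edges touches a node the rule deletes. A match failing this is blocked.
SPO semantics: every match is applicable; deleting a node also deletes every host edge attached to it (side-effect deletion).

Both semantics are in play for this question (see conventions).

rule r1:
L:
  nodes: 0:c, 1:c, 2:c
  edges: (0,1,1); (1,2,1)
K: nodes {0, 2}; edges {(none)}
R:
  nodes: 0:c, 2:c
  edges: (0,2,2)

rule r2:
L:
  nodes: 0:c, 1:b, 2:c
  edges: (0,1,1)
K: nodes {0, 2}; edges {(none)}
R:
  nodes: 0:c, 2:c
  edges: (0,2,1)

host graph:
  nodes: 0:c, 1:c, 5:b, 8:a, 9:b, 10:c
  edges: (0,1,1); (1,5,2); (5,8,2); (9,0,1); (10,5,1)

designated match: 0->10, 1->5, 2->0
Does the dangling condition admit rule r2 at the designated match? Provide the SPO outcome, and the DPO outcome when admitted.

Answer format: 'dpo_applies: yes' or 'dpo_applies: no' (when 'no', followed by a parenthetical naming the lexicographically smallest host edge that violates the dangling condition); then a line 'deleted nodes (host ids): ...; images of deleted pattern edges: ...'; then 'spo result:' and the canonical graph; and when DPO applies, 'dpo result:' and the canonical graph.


dpo_applies: no
(the rule deletes node 5, which keeps host edge (1,5,2) outside the match image — the dangling condition fails, DPO blocks; SPO proceeds and side-deletes such edges)
deleted nodes (host ids): 5; images of deleted pattern edges: (10,5,1)
spo result:
nodes: 0:c, 1:c, 8:a, 9:b, 10:c
edges: (0,1,1); (9,0,1); (10,0,1)


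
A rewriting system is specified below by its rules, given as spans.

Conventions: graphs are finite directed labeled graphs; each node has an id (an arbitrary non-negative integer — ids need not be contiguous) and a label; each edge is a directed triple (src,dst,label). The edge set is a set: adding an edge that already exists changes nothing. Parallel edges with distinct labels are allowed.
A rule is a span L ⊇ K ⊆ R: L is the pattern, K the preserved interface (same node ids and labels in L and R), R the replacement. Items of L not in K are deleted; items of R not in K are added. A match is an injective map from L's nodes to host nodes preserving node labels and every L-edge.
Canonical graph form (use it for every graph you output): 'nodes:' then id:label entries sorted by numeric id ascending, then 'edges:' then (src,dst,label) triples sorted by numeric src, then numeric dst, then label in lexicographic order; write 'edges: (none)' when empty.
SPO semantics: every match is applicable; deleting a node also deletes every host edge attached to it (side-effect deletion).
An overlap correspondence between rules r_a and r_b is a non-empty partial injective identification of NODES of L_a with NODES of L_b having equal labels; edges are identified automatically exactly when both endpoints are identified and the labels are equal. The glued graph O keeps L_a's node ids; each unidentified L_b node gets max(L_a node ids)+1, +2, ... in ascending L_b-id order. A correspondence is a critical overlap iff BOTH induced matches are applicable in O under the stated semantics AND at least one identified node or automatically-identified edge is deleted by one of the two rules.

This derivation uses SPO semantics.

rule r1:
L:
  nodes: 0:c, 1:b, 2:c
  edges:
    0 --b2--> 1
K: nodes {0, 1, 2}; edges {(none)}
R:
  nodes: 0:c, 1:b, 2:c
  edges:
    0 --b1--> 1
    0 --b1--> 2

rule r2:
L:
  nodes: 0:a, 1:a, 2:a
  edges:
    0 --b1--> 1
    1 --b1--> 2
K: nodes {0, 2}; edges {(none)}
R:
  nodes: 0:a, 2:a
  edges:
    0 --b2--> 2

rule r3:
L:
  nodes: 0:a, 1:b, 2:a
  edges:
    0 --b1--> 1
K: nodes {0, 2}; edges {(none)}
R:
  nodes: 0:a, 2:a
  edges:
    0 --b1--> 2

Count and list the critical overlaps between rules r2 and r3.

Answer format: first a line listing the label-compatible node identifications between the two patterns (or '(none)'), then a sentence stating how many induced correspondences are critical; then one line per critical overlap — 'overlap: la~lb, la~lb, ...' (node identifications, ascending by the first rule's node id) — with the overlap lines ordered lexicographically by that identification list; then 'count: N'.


label-compatible node identifications between L(r2) and L(r3): 0~0, 0~2, 1~0, 1~2, 2~0, 2~2
6 of the induced correspondences are critical overlaps of r2 and r3.
overlap: 0~0, 1~2
overlap: 0~2, 1~0
overlap: 1~0
overlap: 1~0, 2~2
overlap: 1~2
overlap: 1~2, 2~0
count: 6


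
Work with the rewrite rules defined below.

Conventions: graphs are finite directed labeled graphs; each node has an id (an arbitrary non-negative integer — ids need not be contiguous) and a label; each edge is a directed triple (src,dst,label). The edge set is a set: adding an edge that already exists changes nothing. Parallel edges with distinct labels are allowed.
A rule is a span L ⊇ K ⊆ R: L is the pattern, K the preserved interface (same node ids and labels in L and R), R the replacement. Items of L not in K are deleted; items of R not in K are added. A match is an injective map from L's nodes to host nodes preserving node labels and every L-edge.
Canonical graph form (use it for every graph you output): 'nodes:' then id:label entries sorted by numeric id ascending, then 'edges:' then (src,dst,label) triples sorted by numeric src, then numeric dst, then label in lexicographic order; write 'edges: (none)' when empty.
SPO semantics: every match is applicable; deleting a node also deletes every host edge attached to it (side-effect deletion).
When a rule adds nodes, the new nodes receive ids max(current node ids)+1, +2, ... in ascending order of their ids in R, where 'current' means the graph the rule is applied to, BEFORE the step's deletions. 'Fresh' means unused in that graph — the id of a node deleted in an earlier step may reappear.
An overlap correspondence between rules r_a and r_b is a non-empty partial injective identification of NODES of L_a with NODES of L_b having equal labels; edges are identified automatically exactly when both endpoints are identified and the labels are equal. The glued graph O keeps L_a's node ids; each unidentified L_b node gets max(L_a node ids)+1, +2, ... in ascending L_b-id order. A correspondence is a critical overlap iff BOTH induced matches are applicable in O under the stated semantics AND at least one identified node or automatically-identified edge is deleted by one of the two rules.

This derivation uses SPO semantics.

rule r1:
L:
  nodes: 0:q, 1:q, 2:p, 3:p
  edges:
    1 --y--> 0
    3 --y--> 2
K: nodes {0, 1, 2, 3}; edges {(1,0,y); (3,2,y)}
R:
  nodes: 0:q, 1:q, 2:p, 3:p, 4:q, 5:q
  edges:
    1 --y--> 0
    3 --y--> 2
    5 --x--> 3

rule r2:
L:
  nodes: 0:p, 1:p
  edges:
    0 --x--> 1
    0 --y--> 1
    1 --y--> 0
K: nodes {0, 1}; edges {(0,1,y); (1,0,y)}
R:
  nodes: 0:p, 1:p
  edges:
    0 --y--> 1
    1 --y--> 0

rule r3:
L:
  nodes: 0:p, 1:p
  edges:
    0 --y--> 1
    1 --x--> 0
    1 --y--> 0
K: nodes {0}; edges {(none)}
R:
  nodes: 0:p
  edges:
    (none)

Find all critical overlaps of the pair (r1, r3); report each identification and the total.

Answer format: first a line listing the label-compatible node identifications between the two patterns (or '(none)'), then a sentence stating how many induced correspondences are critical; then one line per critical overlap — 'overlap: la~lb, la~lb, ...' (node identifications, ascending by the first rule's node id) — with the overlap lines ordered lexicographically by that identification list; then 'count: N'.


label-compatible node identifications between L(r1) and L(r3): 2~0, 2~1, 3~0, 3~1
4 of the induced correspondences are critical overlaps of r1 and r3.
overlap: 2~0, 3~1
overlap: 2~1
overlap: 2~1, 3~0
overlap: 3~1
count: 4


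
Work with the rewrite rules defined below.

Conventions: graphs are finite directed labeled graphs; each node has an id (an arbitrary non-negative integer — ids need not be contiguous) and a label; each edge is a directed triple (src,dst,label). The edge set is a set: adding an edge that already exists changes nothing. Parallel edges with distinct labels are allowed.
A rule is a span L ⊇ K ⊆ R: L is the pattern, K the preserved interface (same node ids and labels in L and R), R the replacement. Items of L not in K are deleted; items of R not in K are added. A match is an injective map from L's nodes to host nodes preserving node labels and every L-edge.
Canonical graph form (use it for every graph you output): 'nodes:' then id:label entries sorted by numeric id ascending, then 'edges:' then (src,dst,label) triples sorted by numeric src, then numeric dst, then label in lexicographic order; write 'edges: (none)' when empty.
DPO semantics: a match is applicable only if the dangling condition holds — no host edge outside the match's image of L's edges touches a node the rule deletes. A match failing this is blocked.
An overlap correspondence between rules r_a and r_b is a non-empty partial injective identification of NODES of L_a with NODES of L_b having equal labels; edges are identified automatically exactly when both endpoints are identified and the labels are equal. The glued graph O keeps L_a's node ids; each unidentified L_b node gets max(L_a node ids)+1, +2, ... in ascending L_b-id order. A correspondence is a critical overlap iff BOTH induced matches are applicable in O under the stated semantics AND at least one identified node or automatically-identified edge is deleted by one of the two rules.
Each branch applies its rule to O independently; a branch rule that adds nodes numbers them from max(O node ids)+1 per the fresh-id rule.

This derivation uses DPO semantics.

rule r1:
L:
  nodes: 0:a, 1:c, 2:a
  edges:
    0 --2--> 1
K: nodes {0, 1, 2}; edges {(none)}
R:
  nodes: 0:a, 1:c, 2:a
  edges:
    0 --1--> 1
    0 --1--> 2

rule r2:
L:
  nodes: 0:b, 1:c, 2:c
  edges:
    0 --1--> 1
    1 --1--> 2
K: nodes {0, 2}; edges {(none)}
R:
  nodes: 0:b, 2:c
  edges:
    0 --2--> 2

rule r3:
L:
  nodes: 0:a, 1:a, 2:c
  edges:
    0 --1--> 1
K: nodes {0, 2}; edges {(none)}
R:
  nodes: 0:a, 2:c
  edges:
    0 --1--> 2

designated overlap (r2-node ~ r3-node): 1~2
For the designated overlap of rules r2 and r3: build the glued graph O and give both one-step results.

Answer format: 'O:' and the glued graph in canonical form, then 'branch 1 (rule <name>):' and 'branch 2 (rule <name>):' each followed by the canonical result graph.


O:
nodes: 0:b, 1:c, 2:c, 3:a, 4:a
edges: (0,1,1); (1,2,1); (3,4,1)
branch 1 (rule r2):
nodes: 0:b, 2:c, 3:a, 4:a
edges: (0,2,2); (3,4,1)
branch 2 (rule r3):
nodes: 0:b, 1:c, 2:c, 3:a
edges: (0,1,1); (1,2,1); (3,1,1)


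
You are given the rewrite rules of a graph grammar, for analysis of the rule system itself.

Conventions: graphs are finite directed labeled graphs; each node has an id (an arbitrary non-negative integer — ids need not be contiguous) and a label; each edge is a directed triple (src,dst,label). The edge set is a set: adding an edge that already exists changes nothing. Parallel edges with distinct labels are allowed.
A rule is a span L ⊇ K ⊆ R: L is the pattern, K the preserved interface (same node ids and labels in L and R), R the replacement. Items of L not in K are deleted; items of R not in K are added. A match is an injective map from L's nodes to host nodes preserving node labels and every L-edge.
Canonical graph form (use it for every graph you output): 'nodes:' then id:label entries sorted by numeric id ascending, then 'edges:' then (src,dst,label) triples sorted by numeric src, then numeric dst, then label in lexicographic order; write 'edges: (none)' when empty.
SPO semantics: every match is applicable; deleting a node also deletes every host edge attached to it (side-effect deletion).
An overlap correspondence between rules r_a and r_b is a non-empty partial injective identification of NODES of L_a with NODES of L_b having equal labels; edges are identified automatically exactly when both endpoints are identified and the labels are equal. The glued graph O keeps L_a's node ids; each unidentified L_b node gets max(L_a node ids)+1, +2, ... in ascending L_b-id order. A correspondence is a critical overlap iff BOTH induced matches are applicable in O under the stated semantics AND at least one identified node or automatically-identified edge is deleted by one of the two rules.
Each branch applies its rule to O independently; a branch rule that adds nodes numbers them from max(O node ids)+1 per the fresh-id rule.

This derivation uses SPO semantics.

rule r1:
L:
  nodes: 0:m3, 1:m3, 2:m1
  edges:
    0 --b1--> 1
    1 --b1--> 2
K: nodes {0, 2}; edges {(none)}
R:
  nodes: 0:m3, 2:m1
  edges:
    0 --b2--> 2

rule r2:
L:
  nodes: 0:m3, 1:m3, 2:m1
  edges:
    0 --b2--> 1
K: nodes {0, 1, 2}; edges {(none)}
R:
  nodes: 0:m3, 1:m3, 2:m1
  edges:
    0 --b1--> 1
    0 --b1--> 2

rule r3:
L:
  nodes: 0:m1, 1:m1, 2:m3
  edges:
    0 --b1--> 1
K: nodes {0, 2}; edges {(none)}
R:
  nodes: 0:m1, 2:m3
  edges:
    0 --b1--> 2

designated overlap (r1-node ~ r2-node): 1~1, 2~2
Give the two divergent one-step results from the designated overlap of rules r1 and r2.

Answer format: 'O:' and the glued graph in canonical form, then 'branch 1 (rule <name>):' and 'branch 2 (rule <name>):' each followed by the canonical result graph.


O:
nodes: 0:m3, 1:m3, 2:m1, 3:m3
edges: (0,1,b1); (1,2,b1); (3,1,b2)
branch 1 (rule r1):
nodes: 0:m3, 2:m1, 3:m3
edges: (0,2,b2)
branch 2 (rule r2):
nodes: 0:m3, 1:m3, 2:m1, 3:m3
edges: (0,1,b1); (1,2,b1); (3,1,b1); (3,2,b1)


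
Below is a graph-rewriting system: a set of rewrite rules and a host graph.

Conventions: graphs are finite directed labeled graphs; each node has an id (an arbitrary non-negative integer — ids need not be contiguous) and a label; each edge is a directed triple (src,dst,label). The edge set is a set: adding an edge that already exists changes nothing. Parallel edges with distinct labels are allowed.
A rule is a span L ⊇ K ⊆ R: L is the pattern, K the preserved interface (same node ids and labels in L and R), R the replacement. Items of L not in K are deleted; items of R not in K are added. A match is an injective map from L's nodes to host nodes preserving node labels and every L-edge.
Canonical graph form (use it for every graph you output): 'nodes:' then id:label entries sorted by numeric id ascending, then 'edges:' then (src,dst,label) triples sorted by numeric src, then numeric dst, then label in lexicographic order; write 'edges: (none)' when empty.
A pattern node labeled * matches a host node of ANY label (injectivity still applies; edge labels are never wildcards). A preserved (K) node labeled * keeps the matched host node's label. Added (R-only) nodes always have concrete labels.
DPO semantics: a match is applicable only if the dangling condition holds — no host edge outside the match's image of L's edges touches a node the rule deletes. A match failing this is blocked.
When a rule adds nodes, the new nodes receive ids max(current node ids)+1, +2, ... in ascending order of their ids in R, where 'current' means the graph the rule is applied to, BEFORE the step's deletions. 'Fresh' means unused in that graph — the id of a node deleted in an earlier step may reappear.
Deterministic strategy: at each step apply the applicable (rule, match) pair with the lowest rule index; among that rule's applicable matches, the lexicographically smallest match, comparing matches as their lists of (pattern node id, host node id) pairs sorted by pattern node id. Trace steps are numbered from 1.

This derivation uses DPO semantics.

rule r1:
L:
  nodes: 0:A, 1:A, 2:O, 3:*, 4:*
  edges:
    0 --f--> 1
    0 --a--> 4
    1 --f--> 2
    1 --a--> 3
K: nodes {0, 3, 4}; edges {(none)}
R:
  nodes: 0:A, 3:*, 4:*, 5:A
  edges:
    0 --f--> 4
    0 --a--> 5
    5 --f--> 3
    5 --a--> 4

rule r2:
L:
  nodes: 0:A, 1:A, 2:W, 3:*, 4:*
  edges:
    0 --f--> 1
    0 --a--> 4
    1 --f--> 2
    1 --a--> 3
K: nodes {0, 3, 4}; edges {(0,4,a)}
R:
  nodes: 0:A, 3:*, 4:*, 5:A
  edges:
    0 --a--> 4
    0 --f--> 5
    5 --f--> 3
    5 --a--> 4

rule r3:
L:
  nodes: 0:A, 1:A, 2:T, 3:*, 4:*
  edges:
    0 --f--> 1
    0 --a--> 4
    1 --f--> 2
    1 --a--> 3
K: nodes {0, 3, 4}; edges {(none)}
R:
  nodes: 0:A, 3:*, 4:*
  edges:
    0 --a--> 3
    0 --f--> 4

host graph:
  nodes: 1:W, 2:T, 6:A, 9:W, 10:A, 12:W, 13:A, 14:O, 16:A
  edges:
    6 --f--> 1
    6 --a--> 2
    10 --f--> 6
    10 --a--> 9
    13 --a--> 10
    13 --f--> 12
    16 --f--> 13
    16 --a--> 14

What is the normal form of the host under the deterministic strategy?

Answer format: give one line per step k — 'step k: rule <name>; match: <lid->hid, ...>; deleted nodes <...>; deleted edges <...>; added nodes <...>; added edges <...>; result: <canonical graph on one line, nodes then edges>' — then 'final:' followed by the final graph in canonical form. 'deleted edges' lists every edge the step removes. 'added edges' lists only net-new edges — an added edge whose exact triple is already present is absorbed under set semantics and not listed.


step 1: rule r2; match: 0->10, 1->6, 2->1, 3->2, 4->9; deleted nodes 1, 6; deleted edges (6,1,f); (6,2,a); (10,6,f); added nodes 17; added edges (10,17,f); (17,2,f); (17,9,a); result: nodes: 2:T, 9:W, 10:A, 12:W, 13:A, 14:O, 16:A, 17:A edges: (10,9,a); (10,17,f); (13,10,a); (13,12,f); (16,13,f); (16,14,a); (17,2,f); (17,9,a)
step 2: rule r2; match: 0->16, 1->13, 2->12, 3->10, 4->14; deleted nodes 12, 13; deleted edges (13,10,a); (13,12,f); (16,13,f); added nodes 18; added edges (16,18,f); (18,10,f); (18,14,a); result: nodes: 2:T, 9:W, 10:A, 14:O, 16:A, 17:A, 18:A edges: (10,9,a); (10,17,f); (16,14,a); (16,18,f); (17,2,f); (17,9,a); (18,10,f); (18,14,a)
final:
nodes: 2:T, 9:W, 10:A, 14:O, 16:A, 17:A, 18:A
edges: (10,9,a); (10,17,f); (16,14,a); (16,18,f); (17,2,f); (17,9,a); (18,10,f); (18,14,a)


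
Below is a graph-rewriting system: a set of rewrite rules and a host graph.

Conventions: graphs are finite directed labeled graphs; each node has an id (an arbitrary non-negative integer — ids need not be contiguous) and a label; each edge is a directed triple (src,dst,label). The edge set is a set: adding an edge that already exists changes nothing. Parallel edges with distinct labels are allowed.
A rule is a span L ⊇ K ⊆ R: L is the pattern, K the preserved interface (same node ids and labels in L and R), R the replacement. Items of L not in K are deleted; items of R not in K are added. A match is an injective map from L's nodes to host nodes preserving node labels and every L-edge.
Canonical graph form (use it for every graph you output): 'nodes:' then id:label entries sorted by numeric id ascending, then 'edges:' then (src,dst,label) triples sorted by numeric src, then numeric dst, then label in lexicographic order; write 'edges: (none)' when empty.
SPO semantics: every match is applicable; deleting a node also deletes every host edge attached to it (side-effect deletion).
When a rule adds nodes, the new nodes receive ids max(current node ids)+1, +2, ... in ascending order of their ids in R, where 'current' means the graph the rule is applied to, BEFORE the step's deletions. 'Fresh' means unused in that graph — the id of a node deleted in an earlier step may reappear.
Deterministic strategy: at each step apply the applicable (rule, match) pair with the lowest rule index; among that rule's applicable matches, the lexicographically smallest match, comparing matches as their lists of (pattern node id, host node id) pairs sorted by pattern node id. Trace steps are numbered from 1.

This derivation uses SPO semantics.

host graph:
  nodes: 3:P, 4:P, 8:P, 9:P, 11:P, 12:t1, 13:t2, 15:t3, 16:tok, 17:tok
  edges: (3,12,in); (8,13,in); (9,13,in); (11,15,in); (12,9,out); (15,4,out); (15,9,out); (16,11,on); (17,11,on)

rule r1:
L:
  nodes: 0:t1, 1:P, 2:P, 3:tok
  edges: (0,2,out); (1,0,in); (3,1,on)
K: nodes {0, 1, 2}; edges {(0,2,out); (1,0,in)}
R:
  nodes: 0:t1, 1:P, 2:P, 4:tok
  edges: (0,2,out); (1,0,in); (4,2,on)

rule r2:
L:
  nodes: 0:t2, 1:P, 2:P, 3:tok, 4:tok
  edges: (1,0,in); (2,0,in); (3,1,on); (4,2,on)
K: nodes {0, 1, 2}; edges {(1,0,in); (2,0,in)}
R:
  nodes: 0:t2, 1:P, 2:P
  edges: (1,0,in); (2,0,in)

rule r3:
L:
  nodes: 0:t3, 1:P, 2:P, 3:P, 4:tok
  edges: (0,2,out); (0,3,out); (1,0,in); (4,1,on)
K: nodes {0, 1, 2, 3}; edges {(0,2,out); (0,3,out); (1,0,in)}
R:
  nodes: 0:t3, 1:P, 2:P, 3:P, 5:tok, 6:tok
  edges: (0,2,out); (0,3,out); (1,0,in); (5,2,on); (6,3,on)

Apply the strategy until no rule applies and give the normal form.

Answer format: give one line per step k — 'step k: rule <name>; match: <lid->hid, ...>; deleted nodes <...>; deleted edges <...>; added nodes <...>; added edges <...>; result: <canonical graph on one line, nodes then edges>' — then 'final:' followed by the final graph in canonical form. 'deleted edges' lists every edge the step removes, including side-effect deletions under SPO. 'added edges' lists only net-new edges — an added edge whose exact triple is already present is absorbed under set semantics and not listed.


step 1: rule r3; match: 0->15, 1->11, 2->4, 3->9, 4->16; deleted nodes 16; deleted edges (16,11,on); added nodes 18, 19; added edges (18,4,on); (19,9,on); result: nodes: 3:P, 4:P, 8:P, 9:P, 11:P, 12:t1, 13:t2, 15:t3, 17:tok, 18:tok, 19:tok edges: (3,12,in); (8,13,in); (9,13,in); (11,15,in); (12,9,out); (15,4,out); (15,9,out); (17,11,on); (18,4,on); (19,9,on)
step 2: rule r3; match: 0->15, 1->11, 2->4, 3->9, 4->17; deleted nodes 17; deleted edges (17,11,on); added nodes 20, 21; added edges (20,4,on); (21,9,on); result: nodes: 3:P, 4:P, 8:P, 9:P, 11:P, 12:t1, 13:t2, 15:t3, 18:tok, 19:tok, 20:tok, 21:tok edges: (3,12,in); (8,13,in); (9,13,in); (11,15,in); (12,9,out); (15,4,out); (15,9,out); (18,4,on); (19,9,on); (20,4,on); (21,9,on)
final:
nodes: 3:P, 4:P, 8:P, 9:P, 11:P, 12:t1, 13:t2, 15:t3, 18:tok, 19:tok, 20:tok, 21:tok
edges: (3,12,in); (8,13,in); (9,13,in); (11,15,in); (12,9,out); (15,4,out); (15,9,out); (18,4,on); (19,9,on); (20,4,on); (21,9,on)


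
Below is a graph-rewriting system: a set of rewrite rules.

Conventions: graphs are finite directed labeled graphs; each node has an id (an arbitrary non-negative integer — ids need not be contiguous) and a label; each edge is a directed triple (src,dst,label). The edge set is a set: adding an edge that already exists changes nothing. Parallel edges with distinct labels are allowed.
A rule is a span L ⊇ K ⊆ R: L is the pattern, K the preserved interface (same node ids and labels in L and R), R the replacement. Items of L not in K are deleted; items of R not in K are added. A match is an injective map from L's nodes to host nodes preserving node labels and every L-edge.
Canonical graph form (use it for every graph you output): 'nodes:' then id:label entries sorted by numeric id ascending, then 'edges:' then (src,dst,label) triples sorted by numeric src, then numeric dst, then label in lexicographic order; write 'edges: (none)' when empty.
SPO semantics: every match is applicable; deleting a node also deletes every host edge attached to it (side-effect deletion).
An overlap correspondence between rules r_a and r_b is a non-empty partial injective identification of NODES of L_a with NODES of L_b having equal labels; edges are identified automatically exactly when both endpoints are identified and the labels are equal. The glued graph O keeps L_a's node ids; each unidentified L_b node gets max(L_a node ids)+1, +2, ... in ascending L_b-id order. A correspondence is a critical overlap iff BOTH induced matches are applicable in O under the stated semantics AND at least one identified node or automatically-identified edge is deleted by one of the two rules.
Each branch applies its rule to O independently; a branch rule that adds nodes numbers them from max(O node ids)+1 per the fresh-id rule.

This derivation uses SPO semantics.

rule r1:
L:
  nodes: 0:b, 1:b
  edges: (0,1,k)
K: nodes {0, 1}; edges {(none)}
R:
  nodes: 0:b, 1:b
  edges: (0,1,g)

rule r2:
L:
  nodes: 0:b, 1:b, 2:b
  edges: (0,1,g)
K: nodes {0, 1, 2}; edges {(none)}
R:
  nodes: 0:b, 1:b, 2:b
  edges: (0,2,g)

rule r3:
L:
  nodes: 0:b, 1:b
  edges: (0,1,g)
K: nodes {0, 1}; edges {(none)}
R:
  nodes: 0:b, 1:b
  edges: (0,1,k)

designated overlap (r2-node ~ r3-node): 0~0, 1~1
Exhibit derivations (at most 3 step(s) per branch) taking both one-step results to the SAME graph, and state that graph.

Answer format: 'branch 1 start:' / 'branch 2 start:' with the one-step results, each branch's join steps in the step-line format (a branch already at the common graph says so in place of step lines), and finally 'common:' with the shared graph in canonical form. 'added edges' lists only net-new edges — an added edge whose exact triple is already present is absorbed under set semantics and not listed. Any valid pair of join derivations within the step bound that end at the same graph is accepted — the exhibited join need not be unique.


branch 1 start:
nodes: 0:b, 1:b, 2:b
edges: (0,2,g)
branch 2 start:
nodes: 0:b, 1:b, 2:b
edges: (0,1,k)
branch 1 step 1: rule r2; match: 0->0, 1->2, 2->1; deleted nodes (none); deleted edges (0,2,g); added nodes (none); added edges (0,1,g); result: nodes: 0:b, 1:b, 2:b edges: (0,1,g)
branch 2 step 1: rule r1; match: 0->0, 1->1; deleted nodes (none); deleted edges (0,1,k); added nodes (none); added edges (0,1,g); result: nodes: 0:b, 1:b, 2:b edges: (0,1,g)
common:
nodes: 0:b, 1:b, 2:b
edges: (0,1,g)


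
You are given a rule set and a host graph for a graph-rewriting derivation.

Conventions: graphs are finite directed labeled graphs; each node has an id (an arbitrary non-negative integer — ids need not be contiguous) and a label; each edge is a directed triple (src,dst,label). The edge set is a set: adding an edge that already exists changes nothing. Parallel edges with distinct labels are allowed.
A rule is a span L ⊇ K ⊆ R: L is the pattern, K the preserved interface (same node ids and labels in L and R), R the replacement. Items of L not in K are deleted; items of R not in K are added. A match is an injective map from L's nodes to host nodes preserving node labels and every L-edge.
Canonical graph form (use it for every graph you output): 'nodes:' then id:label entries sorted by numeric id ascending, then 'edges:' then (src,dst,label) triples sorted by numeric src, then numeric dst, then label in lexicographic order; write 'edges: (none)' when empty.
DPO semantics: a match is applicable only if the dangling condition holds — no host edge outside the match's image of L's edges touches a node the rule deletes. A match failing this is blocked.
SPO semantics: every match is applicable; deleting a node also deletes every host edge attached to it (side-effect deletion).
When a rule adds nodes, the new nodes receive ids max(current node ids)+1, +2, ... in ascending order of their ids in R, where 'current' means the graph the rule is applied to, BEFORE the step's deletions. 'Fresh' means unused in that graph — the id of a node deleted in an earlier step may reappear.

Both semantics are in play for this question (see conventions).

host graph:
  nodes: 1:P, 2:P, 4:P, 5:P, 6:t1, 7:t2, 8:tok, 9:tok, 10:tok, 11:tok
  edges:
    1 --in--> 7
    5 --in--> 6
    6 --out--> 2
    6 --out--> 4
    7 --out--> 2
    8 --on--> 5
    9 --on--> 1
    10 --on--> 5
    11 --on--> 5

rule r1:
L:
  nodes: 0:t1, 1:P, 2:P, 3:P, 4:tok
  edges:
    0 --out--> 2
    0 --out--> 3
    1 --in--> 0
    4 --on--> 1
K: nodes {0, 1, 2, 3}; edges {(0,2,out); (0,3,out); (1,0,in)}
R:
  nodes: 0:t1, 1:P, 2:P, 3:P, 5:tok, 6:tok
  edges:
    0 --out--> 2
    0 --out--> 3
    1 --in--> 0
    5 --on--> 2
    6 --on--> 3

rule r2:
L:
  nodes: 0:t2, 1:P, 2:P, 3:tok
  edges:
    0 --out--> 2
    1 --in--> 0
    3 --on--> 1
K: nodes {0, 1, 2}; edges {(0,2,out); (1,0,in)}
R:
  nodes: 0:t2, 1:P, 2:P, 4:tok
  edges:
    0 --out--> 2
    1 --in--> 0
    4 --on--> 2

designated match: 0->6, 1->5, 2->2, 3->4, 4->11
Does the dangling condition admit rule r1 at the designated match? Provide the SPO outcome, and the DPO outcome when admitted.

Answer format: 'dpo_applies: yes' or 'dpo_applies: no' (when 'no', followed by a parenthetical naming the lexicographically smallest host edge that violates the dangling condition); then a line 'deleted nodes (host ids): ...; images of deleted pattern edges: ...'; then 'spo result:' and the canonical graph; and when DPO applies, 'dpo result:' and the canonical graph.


dpo_applies: yes
deleted nodes (host ids): 11; images of deleted pattern edges: (11,5,on)
spo result:
nodes: 1:P, 2:P, 4:P, 5:P, 6:t1, 7:t2, 8:tok, 9:tok, 10:tok, 12:tok, 13:tok
edges: (1,7,in); (5,6,in); (6,2,out); (6,4,out); (7,2,out); (8,5,on); (9,1,on); (10,5,on); (12,2,on); (13,4,on)
dpo result:
nodes: 1:P, 2:P, 4:P, 5:P, 6:t1, 7:t2, 8:tok, 9:tok, 10:tok, 12:tok, 13:tok
edges: (1,7,in); (5,6,in); (6,2,out); (6,4,out); (7,2,out); (8,5,on); (9,1,on); (10,5,on); (12,2,on); (13,4,on)


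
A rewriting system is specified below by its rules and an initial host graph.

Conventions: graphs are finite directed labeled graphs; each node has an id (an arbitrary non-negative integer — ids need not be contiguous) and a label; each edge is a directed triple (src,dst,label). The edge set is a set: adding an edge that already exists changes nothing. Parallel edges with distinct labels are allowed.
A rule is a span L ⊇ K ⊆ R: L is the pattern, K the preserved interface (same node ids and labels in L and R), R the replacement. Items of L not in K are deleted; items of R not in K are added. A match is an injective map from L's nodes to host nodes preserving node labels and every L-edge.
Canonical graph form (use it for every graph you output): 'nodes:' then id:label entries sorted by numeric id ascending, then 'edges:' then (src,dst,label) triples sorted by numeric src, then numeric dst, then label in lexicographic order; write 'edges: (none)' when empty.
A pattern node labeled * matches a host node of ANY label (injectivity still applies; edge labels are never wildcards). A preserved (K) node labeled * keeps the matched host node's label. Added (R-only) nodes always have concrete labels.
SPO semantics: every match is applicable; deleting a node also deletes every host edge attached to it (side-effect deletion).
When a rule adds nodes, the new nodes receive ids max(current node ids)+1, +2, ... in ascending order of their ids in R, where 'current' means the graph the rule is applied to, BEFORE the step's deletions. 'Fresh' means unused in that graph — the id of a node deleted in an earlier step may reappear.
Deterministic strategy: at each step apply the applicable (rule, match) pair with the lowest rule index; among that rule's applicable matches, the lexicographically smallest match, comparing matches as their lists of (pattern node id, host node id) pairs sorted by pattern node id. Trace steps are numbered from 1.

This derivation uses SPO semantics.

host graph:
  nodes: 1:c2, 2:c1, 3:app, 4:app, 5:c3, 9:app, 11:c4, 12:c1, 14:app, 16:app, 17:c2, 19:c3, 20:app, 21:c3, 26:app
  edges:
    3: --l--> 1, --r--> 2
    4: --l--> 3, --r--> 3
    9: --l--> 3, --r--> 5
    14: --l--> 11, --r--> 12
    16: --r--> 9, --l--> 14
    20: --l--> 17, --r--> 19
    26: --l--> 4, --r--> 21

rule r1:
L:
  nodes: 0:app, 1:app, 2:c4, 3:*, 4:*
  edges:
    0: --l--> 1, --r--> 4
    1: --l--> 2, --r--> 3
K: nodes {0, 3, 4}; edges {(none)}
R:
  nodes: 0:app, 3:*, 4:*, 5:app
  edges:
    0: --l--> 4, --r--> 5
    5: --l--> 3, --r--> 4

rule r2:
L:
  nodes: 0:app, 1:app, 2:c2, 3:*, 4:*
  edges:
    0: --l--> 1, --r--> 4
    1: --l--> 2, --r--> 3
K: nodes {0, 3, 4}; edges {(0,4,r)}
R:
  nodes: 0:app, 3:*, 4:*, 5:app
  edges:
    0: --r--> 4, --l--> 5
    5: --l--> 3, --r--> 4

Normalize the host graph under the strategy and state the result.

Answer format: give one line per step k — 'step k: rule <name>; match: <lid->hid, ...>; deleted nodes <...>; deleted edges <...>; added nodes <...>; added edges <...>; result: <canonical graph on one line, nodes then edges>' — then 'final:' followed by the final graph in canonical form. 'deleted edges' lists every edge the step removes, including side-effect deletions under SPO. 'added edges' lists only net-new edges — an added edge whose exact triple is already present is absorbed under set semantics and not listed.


step 1: rule r1; match: 0->16, 1->14, 2->11, 3->12, 4->9; deleted nodes 11, 14; deleted edges (14,11,l); (14,12,r); (16,9,r); (16,14,l); added nodes 27; added edges (16,9,l); (16,27,r); (27,9,r); (27,12,l); result: nodes: 1:c2, 2:c1, 3:app, 4:app, 5:c3, 9:app, 12:c1, 16:app, 17:c2, 19:c3, 20:app, 21:c3, 26:app, 27:app edges: (3,1,l); (3,2,r); (4,3,l); (4,3,r); (9,3,l); (9,5,r); (16,9,l); (16,27,r); (20,17,l); (20,19,r); (26,4,l); (26,21,r); (27,9,r); (27,12,l)
step 2: rule r2; match: 0->9, 1->3, 2->1, 3->2, 4->5; deleted nodes 1, 3; deleted edges (3,1,l); (3,2,r); (4,3,l); (4,3,r); (9,3,l); added nodes 28; added edges (9,28,l); (28,2,l); (28,5,r); result: nodes: 2:c1, 4:app, 5:c3, 9:app, 12:c1, 16:app, 17:c2, 19:c3, 20:app, 21:c3, 26:app, 27:app, 28:app edges: (9,5,r); (9,28,l); (16,9,l); (16,27,r); (20,17,l); (20,19,r); (26,4,l); (26,21,r); (27,9,r); (27,12,l); (28,2,l); (28,5,r)
final:
nodes: 2:c1, 4:app, 5:c3, 9:app, 12:c1, 16:app, 17:c2, 19:c3, 20:app, 21:c3, 26:app, 27:app, 28:app
edges: (9,5,r); (9,28,l); (16,9,l); (16,27,r); (20,17,l); (20,19,r); (26,4,l); (26,21,r); (27,9,r); (27,12,l); (28,2,l); (28,5,r)


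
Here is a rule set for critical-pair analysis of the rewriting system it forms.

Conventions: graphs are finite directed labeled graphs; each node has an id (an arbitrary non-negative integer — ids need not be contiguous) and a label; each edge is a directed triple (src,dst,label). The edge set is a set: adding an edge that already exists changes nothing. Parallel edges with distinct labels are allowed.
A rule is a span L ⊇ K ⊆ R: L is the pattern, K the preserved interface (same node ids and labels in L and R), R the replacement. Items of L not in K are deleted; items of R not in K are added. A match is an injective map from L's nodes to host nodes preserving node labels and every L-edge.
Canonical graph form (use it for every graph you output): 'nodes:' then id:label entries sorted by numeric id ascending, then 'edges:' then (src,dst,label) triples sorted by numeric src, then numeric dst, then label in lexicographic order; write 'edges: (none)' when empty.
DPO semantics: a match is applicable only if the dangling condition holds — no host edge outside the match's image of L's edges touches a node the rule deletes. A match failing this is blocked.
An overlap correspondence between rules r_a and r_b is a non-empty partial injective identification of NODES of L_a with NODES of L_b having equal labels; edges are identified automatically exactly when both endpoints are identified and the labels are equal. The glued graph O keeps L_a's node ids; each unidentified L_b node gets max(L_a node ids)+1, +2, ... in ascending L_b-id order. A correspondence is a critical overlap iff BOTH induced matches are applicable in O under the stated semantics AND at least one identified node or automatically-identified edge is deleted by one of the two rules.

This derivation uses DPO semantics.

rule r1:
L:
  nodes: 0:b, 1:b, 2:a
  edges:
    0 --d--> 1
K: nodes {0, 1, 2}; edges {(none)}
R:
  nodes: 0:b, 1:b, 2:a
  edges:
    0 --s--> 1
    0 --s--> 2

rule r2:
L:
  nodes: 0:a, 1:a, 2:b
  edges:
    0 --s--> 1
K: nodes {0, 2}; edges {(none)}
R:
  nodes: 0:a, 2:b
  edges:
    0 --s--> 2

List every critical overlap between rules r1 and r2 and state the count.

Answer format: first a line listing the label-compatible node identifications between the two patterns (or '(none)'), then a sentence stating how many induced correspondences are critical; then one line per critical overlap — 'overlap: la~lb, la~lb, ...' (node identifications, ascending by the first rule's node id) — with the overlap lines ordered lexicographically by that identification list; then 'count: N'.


label-compatible node identifications between L(r1) and L(r2): 0~2, 1~2, 2~0, 2~1
3 of the induced correspondences are critical overlaps of r1 and r2.
overlap: 0~2, 2~1
overlap: 1~2, 2~1
overlap: 2~1
count: 3


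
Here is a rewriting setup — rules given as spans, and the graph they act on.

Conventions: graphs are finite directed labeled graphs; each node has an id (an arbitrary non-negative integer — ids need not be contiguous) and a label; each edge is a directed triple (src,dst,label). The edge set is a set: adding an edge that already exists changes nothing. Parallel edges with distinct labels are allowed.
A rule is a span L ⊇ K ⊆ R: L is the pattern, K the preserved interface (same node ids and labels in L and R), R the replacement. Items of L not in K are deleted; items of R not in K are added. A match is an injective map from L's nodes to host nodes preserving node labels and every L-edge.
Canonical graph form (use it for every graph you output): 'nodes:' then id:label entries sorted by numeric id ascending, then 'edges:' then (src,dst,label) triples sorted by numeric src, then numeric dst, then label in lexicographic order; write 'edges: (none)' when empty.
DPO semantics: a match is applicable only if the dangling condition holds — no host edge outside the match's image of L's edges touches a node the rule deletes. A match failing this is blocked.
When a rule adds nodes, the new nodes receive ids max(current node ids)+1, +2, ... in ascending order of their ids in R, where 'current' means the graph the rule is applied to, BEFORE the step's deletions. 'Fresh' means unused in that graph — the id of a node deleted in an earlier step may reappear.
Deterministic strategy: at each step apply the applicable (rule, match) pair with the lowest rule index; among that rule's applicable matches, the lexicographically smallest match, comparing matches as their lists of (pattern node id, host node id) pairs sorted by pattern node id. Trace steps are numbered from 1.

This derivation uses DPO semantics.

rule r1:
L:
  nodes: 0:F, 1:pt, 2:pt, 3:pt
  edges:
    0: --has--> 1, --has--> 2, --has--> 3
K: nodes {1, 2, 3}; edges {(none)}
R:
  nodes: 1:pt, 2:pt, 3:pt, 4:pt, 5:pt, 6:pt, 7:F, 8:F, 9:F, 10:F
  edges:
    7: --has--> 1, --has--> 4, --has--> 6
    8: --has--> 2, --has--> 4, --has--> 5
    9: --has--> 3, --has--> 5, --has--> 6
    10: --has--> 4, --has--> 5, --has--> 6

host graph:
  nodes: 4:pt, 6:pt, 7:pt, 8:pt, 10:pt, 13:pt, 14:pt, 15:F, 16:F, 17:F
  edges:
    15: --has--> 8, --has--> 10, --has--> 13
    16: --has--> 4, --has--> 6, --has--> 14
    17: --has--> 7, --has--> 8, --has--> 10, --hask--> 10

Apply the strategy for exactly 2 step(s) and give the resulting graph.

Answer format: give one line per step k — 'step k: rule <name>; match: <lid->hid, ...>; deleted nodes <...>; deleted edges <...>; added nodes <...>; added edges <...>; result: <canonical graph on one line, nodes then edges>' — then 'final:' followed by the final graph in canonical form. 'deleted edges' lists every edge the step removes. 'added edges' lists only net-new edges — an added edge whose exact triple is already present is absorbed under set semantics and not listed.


step 1: rule r1; match: 0->15, 1->8, 2->10, 3->13; deleted nodes 15; deleted edges (15,8,has); (15,10,has); (15,13,has); added nodes 18, 19, 20, 21, 22, 23, 24; added edges (21,8,has); (21,18,has); (21,20,has); (22,10,has); (22,18,has); (22,19,has); (23,13,has); (23,19,has); (23,20,has); (24,18,has); (24,19,has); (24,20,has); result: nodes: 4:pt, 6:pt, 7:pt, 8:pt, 10:pt, 13:pt, 14:pt, 16:F, 17:F, 18:pt, 19:pt, 20:pt, 21:F, 22:F, 23:F, 24:F edges: (16,4,has); (16,6,has); (16,14,has); (17,7,has); (17,8,has); (17,10,has); (17,10,hask); (21,8,has); (21,18,has); (21,20,has); (22,10,has); (22,18,has); (22,19,has); (23,13,has); (23,19,has); (23,20,has); (24,18,has); (24,19,has); (24,20,has)
step 2: rule r1; match: 0->16, 1->4, 2->6, 3->14; deleted nodes 16; deleted edges (16,4,has); (16,6,has); (16,14,has); added nodes 25, 26, 27, 28, 29, 30, 31; added edges (28,4,has); (28,25,has); (28,27,has); (29,6,has); (29,25,has); (29,26,has); (30,14,has); (30,26,has); (30,27,has); (31,25,has); (31,26,has); (31,27,has); result: nodes: 4:pt, 6:pt, 7:pt, 8:pt, 10:pt, 13:pt, 14:pt, 17:F, 18:pt, 19:pt, 20:pt, 21:F, 22:F, 23:F, 24:F, 25:pt, 26:pt, 27:pt, 28:F, 29:F, 30:F, 31:F edges: (17,7,has); (17,8,has); (17,10,has); (17,10,hask); (21,8,has); (21,18,has); (21,20,has); (22,10,has); (22,18,has); (22,19,has); (23,13,has); (23,19,has); (23,20,has); (24,18,has); (24,19,has); (24,20,has); (28,4,has); (28,25,has); (28,27,has); (29,6,has); (29,25,has); (29,26,has); (30,14,has); (30,26,has); (30,27,has); (31,25,has); (31,26,has); (31,27,has)
final:
nodes: 4:pt, 6:pt, 7:pt, 8:pt, 10:pt, 13:pt, 14:pt, 17:F, 18:pt, 19:pt, 20:pt, 21:F, 22:F, 23:F, 24:F, 25:pt, 26:pt, 27:pt, 28:F, 29:F, 30:F, 31:F
edges: (17,7,has); (17,8,has); (17,10,has); (17,10,hask); (21,8,has); (21,18,has); (21,20,has); (22,10,has); (22,18,has); (22,19,has); (23,13,has); (23,19,has); (23,20,has); (24,18,has); (24,19,has); (24,20,has); (28,4,has); (28,25,has); (28,27,has); (29,6,has); (29,25,has); (29,26,has); (30,14,has); (30,26,has); (30,27,has); (31,25,has); (31,26,has); (31,27,has)
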